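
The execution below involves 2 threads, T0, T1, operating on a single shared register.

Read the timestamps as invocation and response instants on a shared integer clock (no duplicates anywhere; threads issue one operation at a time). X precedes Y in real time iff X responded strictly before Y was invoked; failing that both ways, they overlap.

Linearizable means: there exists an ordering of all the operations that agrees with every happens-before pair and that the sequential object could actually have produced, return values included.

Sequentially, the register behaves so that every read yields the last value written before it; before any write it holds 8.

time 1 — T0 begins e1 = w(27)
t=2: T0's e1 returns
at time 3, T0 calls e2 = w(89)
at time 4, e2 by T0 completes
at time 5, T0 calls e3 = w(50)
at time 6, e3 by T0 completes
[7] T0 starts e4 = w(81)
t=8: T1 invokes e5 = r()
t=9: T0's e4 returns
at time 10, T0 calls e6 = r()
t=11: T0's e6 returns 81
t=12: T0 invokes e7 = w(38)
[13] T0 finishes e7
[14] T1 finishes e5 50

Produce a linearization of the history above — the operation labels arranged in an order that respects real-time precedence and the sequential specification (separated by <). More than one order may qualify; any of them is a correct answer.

after step 1 (e1 w(27)): value 27
after step 2 (e2 w(89)): value 89
after step 3 (e3 w(50)): value 50
after step 4 (e5 r() → 50): value 50
after step 5 (e4 w(81)): value 81
after step 6 (e6 r() → 81): value 81
after step 7 (e7 w(38)): value 38

e1 < e2 < e3 < e5 < e4 < e6 < e7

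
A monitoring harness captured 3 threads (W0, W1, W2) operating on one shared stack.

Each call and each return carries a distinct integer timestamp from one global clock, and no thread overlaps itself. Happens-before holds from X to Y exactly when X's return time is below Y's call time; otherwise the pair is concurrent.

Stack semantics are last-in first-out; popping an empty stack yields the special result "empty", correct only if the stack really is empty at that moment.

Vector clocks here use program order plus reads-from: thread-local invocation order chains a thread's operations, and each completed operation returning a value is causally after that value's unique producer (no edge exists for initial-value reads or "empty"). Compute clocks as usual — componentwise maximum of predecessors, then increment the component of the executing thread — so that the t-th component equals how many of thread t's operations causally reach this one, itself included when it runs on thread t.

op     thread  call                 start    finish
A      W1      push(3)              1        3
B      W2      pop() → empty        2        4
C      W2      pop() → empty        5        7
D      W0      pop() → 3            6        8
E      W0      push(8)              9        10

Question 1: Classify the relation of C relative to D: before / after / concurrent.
C spans [5,7], D spans [6,8]
the intervals overlap in both directions

concurrent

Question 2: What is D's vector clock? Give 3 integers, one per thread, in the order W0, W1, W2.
B, invoked 2, has no incoming edges; only W2's bump applies → (0, 0, 1)
A, invoked 1, has no incoming edges; only W1's bump applies → (0, 1, 0)
C, invoked 5, takes VC(B)=(0, 0, 1) under max, adds 1 for W2 → (0, 0, 2)
D, invoked 6, takes VC(A)=(0, 1, 0) under max, adds 1 for W0 → (1, 1, 0)
E, invoked 9, takes VC(D)=(1, 1, 0) under max, adds 1 for W0 → (2, 1, 0)
target: VC(D) = (1, 1, 0)

(1, 1, 0)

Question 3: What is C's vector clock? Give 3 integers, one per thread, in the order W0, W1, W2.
B (invocation 2): nothing precedes it; W2's component alone gives (0, 0, 1)
A (invocation 1): nothing precedes it; W1's component alone gives (0, 1, 0)
VC(C, invoked at 5): max of VC(B)=(0, 0, 1), then +1 on thread W2 → (0, 0, 2)
VC(D, invoked at 6): max of VC(A)=(0, 1, 0), then +1 on thread W0 → (1, 1, 0)
VC(E, invoked at 9): max of VC(D)=(1, 1, 0), then +1 on thread W0 → (2, 1, 0)
target: VC(C) = (0, 0, 2)

(0, 0, 2)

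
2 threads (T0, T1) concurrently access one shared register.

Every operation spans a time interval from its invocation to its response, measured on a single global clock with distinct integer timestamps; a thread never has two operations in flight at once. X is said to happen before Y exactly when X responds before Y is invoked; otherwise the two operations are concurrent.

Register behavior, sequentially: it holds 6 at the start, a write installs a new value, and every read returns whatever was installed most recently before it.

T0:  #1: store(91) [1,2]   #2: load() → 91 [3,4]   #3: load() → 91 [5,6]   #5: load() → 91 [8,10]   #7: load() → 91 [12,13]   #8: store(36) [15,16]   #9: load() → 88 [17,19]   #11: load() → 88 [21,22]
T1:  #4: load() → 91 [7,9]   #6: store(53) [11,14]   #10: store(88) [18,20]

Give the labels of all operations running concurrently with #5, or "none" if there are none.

concurrent with #5 ([8,10]): every op whose interval crosses 8..10
#1 [1,2]: before
#2 [3,4]: before
#3 [5,6]: before
#4 [7,9]: concurrent
#6 [11,14]: after
#7 [12,13]: after
#8 [15,16]: after
#9 [17,19]: after
#10 [18,20]: after
#11 [21,22]: after

#4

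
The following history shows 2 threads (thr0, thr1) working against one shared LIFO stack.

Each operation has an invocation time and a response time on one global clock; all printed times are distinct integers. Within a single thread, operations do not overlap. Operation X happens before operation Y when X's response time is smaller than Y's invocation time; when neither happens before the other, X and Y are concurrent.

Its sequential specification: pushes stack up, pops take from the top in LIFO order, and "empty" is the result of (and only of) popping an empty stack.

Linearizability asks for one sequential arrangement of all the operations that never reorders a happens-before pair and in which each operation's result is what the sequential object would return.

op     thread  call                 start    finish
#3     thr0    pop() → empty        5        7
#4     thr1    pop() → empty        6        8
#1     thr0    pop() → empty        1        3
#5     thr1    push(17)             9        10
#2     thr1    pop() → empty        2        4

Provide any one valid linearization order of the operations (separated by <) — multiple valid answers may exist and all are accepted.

#1 < #2 < #3 < #4 < #5

step 1: #1 pop() → empty — stack <>
step 2: #2 pop() → empty — stack <>
step 3: #3 pop() → empty — stack <>
step 4: #4 pop() → empty — stack <>
step 5: #5 push(17) — stack <17>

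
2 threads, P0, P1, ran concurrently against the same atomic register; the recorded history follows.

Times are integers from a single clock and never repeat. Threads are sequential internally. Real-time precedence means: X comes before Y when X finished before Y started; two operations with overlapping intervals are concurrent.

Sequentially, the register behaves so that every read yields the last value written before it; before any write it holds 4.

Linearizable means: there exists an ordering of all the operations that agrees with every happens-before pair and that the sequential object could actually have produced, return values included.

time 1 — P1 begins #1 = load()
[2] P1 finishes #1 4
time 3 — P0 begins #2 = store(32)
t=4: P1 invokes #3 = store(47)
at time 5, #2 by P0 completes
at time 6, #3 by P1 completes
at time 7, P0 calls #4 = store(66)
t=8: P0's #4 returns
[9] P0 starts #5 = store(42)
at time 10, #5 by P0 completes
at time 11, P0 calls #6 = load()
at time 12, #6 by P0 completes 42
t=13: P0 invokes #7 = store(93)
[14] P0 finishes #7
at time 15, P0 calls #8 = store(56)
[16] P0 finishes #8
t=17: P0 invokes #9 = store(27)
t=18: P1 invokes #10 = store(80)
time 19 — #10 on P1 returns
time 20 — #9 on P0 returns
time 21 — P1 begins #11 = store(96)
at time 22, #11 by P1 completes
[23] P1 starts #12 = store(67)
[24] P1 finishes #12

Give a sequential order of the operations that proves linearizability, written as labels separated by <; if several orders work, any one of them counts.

#1 < #2 < #3 < #4 < #5 < #6 < #7 < #8 < #9 < #10 < #11 < #12

after step 1 (#1 load() → 4): value 4
after step 2 (#2 store(32)): value 32
after step 3 (#3 store(47)): value 47
after step 4 (#4 store(66)): value 66
after step 5 (#5 store(42)): value 42
after step 6 (#6 load() → 42): value 42
after step 7 (#7 store(93)): value 93
after step 8 (#8 store(56)): value 56
after step 9 (#9 store(27)): value 27
after step 10 (#10 store(80)): value 80
after step 11 (#11 store(96)): value 96
after step 12 (#12 store(67)): value 67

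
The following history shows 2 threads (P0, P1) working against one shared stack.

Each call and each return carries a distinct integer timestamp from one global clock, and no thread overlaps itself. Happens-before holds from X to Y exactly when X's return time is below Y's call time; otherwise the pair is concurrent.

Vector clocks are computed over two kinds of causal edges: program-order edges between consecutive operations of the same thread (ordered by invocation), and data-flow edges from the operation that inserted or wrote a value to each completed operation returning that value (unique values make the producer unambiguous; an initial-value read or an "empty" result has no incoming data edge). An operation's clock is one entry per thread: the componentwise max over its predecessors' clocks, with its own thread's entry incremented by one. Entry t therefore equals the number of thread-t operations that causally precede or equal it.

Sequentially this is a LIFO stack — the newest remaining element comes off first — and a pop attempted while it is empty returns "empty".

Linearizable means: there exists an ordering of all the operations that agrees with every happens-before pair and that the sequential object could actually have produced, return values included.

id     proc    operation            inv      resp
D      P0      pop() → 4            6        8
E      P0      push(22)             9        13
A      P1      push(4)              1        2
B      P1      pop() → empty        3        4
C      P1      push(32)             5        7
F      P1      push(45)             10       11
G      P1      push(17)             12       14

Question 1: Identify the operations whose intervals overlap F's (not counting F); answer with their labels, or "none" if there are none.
F runs from 10 to 11; window-overlapping ops are concurrent
A [1,2]: before
B [3,4]: before
C [5,7]: before
D [6,8]: before
E [9,13]: concurrent
G [12,14]: after

E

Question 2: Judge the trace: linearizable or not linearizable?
already the first 4 events (up to B's response at time 4) admit no linearization; the first 3 still do
a single order respects real time; the 2 completed stack operations fail replay along it
e.g. A, B: illegal at step 2, since B pop() → empty cannot apply there

not linearizable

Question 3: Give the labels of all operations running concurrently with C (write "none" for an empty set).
concurrent with C ([5,7]): every op whose interval crosses 5..7
A [1,2]: before
B [3,4]: before
D [6,8]: concurrent
E [9,13]: after
F [10,11]: after
G [12,14]: after

D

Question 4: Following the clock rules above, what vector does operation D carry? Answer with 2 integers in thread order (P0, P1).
no predecessors for A (invoked 1): P1 increments from zero → (0, 1)
B (invocation 3): componentwise max over VC(A)=(0, 1), +1 at P1, giving (0, 2)
D (invocation 6): componentwise max over VC(A)=(0, 1), +1 at P0, giving (1, 1)
C (invocation 5): componentwise max over VC(B)=(0, 2), +1 at P1, giving (0, 3)
E (invocation 9): componentwise max over VC(D)=(1, 1), +1 at P0, giving (2, 1)
F (invocation 10): componentwise max over VC(C)=(0, 3), +1 at P1, giving (0, 4)
G (invocation 12): componentwise max over VC(F)=(0, 4), +1 at P1, giving (0, 5)
target: VC(D) = (1, 1)

(1, 1)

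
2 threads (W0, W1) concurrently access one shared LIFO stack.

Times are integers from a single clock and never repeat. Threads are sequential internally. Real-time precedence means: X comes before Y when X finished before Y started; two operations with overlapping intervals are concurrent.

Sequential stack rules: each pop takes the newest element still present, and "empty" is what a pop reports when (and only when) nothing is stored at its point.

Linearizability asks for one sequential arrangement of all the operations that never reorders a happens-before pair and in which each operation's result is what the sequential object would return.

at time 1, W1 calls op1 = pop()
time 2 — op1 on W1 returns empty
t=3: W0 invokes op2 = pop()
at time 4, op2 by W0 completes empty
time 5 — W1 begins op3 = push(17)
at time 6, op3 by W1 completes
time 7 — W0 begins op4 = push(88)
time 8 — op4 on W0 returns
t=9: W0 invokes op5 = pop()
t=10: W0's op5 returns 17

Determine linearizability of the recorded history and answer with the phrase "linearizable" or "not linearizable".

cut after 9 events: linearizable; cut after 10 events (op5 responds, time 10): not linearizable
exhaustive check: the 5 completed LIFO stack ops admit one real-time order; illegal
for example op1, op2, op3, op4, op5 fails at step 5: op5 pop() → 17 is not legal there

not linearizable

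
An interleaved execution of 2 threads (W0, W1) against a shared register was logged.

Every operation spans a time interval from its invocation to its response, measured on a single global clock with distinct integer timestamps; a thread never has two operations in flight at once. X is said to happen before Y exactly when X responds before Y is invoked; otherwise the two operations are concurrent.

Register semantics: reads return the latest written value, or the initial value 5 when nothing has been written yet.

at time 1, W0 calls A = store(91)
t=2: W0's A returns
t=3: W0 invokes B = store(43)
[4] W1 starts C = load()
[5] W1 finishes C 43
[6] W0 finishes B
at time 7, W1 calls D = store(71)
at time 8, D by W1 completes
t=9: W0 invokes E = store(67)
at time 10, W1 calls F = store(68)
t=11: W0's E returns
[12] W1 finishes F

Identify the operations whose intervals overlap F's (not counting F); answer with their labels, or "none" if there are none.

F spans [10,12]: anything still running between times 10 and 12 counts as concurrent
A [1,2]: before
B [3,6]: before
C [4,5]: before
D [7,8]: before
E [9,11]: concurrent

E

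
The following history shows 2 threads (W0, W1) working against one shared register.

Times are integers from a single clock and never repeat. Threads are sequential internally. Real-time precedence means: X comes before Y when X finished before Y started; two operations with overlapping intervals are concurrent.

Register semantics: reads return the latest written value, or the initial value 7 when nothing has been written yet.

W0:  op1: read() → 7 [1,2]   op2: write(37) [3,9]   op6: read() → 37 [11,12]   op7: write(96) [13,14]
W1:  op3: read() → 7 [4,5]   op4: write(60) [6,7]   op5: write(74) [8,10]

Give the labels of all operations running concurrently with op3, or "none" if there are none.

op2

op3 spans [4,5]; an op avoiding the whole window 4..5 is ordered, any other is concurrent
op1 [1,2]: before
op2 [3,9]: concurrent
op4 [6,7]: after
op5 [8,10]: after
op6 [11,12]: after
op7 [13,14]: after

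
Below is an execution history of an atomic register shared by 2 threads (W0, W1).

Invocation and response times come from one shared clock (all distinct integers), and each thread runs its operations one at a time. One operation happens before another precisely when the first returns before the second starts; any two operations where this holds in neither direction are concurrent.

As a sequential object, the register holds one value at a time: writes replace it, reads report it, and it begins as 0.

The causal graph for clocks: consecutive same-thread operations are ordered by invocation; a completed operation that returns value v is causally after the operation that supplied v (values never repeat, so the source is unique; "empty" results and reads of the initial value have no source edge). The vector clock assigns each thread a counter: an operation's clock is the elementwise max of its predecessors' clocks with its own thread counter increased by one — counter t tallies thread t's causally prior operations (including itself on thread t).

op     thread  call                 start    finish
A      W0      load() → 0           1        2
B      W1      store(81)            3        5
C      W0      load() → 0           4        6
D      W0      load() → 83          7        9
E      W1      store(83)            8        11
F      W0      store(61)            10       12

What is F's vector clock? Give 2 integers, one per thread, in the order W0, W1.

(4, 2)

VC(B, invoked at 3): no causal predecessors; +1 on W1 → (0, 1)
VC(A, invoked at 1): no causal predecessors; +1 on W0 → (1, 0)
VC(E, invoked at 8): max of VC(B)=(0, 1), then +1 on thread W1 → (0, 2)
VC(C, invoked at 4): max of VC(A)=(1, 0), then +1 on thread W0 → (2, 0)
VC(D, invoked at 7): max of VC(C)=(2, 0), VC(E)=(0, 2), then +1 on thread W0 → (3, 2)
VC(F, invoked at 10): max of VC(D)=(3, 2), then +1 on thread W0 → (4, 2)
target: VC(F) = (4, 2)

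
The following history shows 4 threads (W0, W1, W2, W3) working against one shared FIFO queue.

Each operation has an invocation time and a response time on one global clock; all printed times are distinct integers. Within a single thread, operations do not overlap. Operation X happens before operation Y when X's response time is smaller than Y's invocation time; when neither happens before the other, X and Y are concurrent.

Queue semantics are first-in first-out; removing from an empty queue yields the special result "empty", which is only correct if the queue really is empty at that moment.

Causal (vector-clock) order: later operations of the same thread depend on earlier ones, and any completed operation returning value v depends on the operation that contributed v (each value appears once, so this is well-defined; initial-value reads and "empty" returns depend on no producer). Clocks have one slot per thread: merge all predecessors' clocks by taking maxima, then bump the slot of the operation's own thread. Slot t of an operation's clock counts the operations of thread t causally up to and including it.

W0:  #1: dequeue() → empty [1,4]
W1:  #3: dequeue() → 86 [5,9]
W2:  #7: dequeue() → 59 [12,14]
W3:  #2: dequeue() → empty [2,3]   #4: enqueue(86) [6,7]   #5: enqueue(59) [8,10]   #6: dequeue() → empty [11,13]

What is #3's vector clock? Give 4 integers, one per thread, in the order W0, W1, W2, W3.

(0, 1, 0, 2)

root op #2, invoked 2: fresh clock plus W3's own tick → (0, 0, 0, 1)
root op #1, invoked 1: fresh clock plus W0's own tick → (1, 0, 0, 0)
invoked at 6, #4 merges VC(#2)=(0, 0, 0, 1) and bumps W3's slot → (0, 0, 0, 2)
invoked at 8, #5 merges VC(#4)=(0, 0, 0, 2) and bumps W3's slot → (0, 0, 0, 3)
invoked at 5, #3 merges VC(#4)=(0, 0, 0, 2) and bumps W1's slot → (0, 1, 0, 2)
invoked at 11, #6 merges VC(#5)=(0, 0, 0, 3) and bumps W3's slot → (0, 0, 0, 4)
invoked at 12, #7 merges VC(#5)=(0, 0, 0, 3) and bumps W2's slot → (0, 0, 1, 3)
target: VC(#3) = (0, 1, 0, 2)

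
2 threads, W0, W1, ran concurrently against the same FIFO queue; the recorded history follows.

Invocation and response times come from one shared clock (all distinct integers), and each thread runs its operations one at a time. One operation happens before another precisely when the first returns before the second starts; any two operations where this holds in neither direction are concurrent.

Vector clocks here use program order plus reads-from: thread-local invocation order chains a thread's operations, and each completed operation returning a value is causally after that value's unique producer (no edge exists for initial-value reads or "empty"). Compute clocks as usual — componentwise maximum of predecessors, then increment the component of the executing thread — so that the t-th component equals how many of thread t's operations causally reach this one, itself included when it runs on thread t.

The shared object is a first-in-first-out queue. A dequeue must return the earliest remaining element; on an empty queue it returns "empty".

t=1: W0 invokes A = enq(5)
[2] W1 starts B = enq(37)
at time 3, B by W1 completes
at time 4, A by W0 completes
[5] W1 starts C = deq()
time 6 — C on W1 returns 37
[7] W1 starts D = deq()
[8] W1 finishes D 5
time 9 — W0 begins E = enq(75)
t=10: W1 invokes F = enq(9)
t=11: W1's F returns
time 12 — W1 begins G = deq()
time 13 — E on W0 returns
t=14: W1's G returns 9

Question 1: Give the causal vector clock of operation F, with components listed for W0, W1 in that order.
B, invoked 2, has no incoming edges; only W1's bump applies → (0, 1)
A, invoked 1, has no incoming edges; only W0's bump applies → (1, 0)
from VC(B)=(0, 1), C (invoked 5) maxes components and bumps W1 → (0, 2)
from VC(A)=(1, 0), E (invoked 9) maxes components and bumps W0 → (2, 0)
from VC(A)=(1, 0), VC(C)=(0, 2), D (invoked 7) maxes components and bumps W1 → (1, 3)
from VC(D)=(1, 3), F (invoked 10) maxes components and bumps W1 → (1, 4)
from VC(F)=(1, 4), G (invoked 12) maxes components and bumps W1 → (1, 5)
target: VC(F) = (1, 4)

(1, 4)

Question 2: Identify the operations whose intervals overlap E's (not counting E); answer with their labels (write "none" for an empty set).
E runs from 9 to 13; window-overlapping ops are concurrent
A [1,4]: before
B [2,3]: before
C [5,6]: before
D [7,8]: before
F [10,11]: concurrent
G [12,14]: concurrent

F, G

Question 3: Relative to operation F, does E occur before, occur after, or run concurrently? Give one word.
E spans [9,13], F spans [10,11]
the intervals overlap in both directions

concurrent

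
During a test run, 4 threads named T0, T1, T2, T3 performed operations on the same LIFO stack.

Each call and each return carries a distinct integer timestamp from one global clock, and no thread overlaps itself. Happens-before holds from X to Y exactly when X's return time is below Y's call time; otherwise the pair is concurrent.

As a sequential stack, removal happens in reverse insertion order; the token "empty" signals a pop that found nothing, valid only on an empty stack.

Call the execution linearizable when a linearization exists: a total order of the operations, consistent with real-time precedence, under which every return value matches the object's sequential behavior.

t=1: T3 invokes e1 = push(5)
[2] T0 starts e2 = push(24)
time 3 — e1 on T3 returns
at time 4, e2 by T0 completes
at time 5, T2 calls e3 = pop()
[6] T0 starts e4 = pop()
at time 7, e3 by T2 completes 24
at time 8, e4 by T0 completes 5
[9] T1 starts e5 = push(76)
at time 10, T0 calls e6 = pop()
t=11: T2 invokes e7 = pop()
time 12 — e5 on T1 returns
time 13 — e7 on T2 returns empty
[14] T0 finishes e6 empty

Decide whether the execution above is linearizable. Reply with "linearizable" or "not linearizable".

one valid linearization: e1, e2, e3, e4, e6, e7, e5
after step 1 (e1 push(5)): stack <5>
after step 2 (e2 push(24)): stack <5,24>
after step 3 (e3 pop() → 24): stack <5>
after step 4 (e4 pop() → 5): stack <>
after step 5 (e6 pop() → empty): stack <>
after step 6 (e7 pop() → empty): stack <>
after step 7 (e5 push(76)): stack <76>

linearizable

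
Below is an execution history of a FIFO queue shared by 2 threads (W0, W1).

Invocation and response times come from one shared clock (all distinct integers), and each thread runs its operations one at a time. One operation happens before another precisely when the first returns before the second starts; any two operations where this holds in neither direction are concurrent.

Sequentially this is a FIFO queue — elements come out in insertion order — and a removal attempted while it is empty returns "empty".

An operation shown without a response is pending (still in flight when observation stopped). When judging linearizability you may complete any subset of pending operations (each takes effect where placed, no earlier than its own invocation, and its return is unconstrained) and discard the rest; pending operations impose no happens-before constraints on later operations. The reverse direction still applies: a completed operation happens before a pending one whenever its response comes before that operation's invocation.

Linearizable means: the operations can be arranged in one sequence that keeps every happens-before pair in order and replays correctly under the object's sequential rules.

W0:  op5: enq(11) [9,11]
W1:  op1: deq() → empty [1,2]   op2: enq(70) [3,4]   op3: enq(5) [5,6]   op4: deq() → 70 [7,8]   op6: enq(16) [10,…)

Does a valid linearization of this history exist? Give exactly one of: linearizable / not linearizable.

linearizable

a witness: op1, op2, op3, op4, op5
1. op1 deq() → empty, leaving queue <>
2. op2 enq(70), leaving queue <70>
3. op3 enq(5), leaving queue <70,5>
4. op4 deq() → 70, leaving queue <5>
5. op5 enq(11), leaving queue <5,11>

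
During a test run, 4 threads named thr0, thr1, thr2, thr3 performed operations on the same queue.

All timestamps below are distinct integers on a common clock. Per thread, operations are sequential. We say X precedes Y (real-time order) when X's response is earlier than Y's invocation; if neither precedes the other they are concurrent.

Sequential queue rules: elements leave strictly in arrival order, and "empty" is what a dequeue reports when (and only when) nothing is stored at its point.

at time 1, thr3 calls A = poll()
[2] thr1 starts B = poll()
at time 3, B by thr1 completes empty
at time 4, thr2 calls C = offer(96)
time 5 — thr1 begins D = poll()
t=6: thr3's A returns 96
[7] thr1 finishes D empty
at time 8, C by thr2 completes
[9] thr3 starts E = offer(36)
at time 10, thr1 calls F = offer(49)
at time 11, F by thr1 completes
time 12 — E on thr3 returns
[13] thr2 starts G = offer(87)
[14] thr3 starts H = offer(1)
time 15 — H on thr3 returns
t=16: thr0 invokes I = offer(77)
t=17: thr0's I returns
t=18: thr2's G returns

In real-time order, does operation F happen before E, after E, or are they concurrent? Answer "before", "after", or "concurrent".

F spans [10,11], E spans [9,12]
the intervals overlap in both directions

concurrent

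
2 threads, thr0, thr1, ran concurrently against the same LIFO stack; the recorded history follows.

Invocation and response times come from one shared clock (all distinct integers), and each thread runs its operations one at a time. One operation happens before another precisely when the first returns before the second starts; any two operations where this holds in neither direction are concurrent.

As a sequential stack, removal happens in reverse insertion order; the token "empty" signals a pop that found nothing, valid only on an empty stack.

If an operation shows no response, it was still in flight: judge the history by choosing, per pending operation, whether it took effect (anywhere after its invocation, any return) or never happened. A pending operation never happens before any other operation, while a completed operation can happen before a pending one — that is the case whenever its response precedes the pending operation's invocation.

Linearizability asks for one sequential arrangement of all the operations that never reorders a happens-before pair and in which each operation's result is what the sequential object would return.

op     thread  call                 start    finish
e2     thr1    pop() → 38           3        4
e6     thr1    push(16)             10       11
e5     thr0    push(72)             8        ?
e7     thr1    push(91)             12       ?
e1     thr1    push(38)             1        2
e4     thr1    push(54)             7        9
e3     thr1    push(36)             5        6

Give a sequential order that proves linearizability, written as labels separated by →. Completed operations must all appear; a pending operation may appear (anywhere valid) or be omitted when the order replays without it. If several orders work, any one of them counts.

1. e1 push(38), leaving stack <38>
2. e2 pop() → 38, leaving stack <>
3. e3 push(36), leaving stack <36>
4. e4 push(54), leaving stack <36,54>
5. e5 push(72) (pending, included), leaving stack <36,54,72>
6. e6 push(16), leaving stack <36,54,72,16>

e1 → e2 → e3 → e4 → e5 → e6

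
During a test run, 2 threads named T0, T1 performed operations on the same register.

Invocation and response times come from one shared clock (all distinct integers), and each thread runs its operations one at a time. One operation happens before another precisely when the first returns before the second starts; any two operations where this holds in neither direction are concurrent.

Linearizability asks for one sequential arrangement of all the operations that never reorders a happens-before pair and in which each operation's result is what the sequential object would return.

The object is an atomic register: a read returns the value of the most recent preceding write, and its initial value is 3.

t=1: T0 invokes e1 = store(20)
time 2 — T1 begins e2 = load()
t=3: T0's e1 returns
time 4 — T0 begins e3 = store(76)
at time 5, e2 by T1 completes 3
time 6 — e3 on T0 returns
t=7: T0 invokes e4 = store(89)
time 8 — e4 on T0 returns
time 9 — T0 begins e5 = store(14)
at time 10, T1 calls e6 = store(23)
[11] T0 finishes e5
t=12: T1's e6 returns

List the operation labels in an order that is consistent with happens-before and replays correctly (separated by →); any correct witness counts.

e2 → e1 → e3 → e4 → e5 → e6

step 1: e2 load() → 3 — value 3
step 2: e1 store(20) — value 20
step 3: e3 store(76) — value 76
step 4: e4 store(89) — value 89
step 5: e5 store(14) — value 14
step 6: e6 store(23) — value 23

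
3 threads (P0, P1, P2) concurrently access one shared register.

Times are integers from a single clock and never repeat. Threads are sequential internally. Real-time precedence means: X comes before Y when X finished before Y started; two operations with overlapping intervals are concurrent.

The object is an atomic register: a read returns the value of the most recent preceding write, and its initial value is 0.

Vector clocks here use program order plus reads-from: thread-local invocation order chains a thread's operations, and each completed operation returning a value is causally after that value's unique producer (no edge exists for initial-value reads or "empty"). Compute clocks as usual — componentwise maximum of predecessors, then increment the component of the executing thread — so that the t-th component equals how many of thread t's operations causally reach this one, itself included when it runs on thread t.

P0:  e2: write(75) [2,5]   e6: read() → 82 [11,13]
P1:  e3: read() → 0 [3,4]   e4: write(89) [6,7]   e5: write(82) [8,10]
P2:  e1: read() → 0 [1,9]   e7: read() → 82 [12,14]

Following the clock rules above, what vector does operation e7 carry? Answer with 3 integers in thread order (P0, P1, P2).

(0, 3, 2)

VC(e1, invoked at 1): no causal predecessors; +1 on P2 → (0, 0, 1)
VC(e3, invoked at 3): no causal predecessors; +1 on P1 → (0, 1, 0)
VC(e2, invoked at 2): no causal predecessors; +1 on P0 → (1, 0, 0)
e4, invoked 6, takes VC(e3)=(0, 1, 0) under max, adds 1 for P1 → (0, 2, 0)
e5, invoked 8, takes VC(e4)=(0, 2, 0) under max, adds 1 for P1 → (0, 3, 0)
e7, invoked 12, takes VC(e1)=(0, 0, 1), VC(e5)=(0, 3, 0) under max, adds 1 for P2 → (0, 3, 2)
e6, invoked 11, takes VC(e2)=(1, 0, 0), VC(e5)=(0, 3, 0) under max, adds 1 for P0 → (2, 3, 0)
target: VC(e7) = (0, 3, 2)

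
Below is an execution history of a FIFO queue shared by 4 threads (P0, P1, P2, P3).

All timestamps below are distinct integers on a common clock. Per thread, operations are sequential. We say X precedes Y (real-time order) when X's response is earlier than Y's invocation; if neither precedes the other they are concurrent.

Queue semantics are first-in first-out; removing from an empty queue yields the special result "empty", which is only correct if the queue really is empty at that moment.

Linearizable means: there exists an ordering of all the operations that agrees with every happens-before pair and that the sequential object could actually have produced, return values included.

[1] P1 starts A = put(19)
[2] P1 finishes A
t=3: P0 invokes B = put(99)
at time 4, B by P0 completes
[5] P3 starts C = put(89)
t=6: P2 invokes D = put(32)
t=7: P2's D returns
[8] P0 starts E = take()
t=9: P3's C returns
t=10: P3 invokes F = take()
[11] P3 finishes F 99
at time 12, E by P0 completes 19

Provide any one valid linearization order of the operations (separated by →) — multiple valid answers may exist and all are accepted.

A → B → C → D → E → F

step 1: A put(19) — queue <19>
step 2: B put(99) — queue <19,99>
step 3: C put(89) — queue <19,99,89>
step 4: D put(32) — queue <19,99,89,32>
step 5: E take() → 19 — queue <99,89,32>
step 6: F take() → 99 — queue <89,32>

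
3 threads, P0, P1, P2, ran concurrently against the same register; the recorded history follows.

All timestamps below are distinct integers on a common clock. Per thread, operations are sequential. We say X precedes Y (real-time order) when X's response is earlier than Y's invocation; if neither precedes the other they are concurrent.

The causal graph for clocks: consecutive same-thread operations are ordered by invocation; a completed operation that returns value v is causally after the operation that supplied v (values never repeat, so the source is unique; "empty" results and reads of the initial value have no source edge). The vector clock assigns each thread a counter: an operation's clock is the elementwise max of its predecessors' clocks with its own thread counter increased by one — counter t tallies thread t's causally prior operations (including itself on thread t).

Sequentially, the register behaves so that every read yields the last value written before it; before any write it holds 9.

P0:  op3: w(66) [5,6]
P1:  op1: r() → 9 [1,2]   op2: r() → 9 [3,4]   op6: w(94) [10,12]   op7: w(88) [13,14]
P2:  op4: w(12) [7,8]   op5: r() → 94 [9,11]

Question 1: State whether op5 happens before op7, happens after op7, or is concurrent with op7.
before

op5 spans [9,11], op7 spans [13,14]
resp(op5)=11 < inv(op7)=13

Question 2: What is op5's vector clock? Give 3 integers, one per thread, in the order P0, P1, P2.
(0, 3, 2)

VC(op4, invoked at 7): no causal predecessors; +1 on P2 → (0, 0, 1)
VC(op1, invoked at 1): no causal predecessors; +1 on P1 → (0, 1, 0)
VC(op3, invoked at 5): no causal predecessors; +1 on P0 → (1, 0, 0)
invoked at 3, op2 merges VC(op1)=(0, 1, 0) and bumps P1's slot → (0, 2, 0)
invoked at 10, op6 merges VC(op2)=(0, 2, 0) and bumps P1's slot → (0, 3, 0)
invoked at 13, op7 merges VC(op6)=(0, 3, 0) and bumps P1's slot → (0, 4, 0)
invoked at 9, op5 merges VC(op4)=(0, 0, 1), VC(op6)=(0, 3, 0) and bumps P2's slot → (0, 3, 2)
target: VC(op5) = (0, 3, 2)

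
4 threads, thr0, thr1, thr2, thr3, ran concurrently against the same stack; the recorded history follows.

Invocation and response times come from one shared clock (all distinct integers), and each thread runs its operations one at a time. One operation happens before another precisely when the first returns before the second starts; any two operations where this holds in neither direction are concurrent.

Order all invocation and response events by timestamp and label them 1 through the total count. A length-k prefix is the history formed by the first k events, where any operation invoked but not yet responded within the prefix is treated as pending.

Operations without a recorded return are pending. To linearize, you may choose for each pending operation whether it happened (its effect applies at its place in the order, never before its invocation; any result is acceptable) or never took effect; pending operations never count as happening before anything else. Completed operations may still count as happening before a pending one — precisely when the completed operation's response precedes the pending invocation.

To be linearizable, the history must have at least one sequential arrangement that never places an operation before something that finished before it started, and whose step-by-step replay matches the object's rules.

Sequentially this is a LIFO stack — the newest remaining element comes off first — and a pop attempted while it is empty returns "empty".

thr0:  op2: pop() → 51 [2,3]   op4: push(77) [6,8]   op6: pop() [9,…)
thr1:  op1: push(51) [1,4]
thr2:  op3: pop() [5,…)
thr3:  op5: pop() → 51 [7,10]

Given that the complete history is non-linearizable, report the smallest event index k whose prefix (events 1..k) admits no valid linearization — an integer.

10

events 1..9 are linearizable, e.g. via op1, op2, op3, op4:
step 1: op1 push(51) — stack <51>
step 2: op2 pop() → 51 — stack <>
step 3: op3 pop() (pending, included) — stack <>
step 4: op4 push(77) — stack <77>
at event 10 (op5's time-10 response) nothing linearizes any more
no completion choice of the 2 pending operations (op3, op6) rescues it — every subset was tried
e.g. op1, op2, op4, op5 (pending dropped): illegal at step 4, since op5 pop() → 51 cannot apply there
e.g. op1, op2, op5, op4 (pending dropped): illegal at step 3, since op5 pop() → 51 cannot apply there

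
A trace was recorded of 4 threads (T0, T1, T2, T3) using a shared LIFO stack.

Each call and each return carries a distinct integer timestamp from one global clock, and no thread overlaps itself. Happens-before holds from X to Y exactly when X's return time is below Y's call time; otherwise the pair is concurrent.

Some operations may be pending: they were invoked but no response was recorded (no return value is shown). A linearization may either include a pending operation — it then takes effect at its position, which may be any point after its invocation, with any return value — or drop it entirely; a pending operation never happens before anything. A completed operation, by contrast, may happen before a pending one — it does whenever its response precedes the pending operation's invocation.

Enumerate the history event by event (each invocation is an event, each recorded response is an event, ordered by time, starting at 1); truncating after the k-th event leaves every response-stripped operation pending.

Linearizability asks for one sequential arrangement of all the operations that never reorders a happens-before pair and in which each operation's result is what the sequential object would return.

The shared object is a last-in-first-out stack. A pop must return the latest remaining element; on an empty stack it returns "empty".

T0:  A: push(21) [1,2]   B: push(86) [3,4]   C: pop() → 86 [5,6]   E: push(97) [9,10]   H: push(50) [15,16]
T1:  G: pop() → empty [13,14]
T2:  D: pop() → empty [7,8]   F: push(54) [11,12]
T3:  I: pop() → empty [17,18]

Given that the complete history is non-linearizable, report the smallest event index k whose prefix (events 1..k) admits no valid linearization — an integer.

a valid linearization of events 1..7 exists, for instance A, B, C:
1. A push(21), leaving stack <21>
2. B push(86), leaving stack <21,86>
3. C pop() → 86, leaving stack <21>
with event 8 included (D responding at time 8), all real-time-consistent orders fail
take A, B, C, D: step 4 already fails, because D pop() → empty cannot occur there

8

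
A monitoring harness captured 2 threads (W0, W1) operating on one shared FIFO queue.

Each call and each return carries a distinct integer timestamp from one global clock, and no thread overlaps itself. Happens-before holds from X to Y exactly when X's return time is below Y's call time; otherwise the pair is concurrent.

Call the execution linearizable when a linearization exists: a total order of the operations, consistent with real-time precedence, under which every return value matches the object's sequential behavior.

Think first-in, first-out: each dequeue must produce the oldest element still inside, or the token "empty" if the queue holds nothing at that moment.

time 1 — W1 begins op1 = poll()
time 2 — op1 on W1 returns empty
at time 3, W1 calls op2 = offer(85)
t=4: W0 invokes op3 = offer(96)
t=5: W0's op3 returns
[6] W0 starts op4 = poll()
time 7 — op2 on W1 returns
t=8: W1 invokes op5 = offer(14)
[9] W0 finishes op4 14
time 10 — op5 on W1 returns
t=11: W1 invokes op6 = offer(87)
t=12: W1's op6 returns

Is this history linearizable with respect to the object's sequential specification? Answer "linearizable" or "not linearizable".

cut after 8 events: linearizable; cut after 9 events (op4 responds, time 9): not linearizable
4 completed operations, 3 real-time-consistent orders — every FIFO queue replay fails
every completion of the 1 pending operation (op5) was checked; none linearizes
e.g. op1, op2, op3, op4 (pending dropped): illegal at step 4, since op4 poll() → 14 cannot apply there
e.g. op1, op3, op2, op4 (pending dropped): illegal at step 4, since op4 poll() → 14 cannot apply there

not linearizable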